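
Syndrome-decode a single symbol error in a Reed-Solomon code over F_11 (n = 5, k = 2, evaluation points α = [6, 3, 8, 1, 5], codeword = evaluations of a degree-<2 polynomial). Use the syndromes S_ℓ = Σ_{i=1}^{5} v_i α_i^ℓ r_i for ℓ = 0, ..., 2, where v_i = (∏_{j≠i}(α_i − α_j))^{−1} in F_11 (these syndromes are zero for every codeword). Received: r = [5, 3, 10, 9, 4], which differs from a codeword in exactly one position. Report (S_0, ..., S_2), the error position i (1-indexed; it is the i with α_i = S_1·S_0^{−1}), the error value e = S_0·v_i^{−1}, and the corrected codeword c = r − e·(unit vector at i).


S = (9, 1, 5), error at position 5, error magnitude e = 7, c = [5, 3, 10, 9, 8].

Step 1: column multipliers v_i = (∏_{j≠i}(α_i − α_j))^{−1} mod 11.
  i = 1 (α = 6): (6−3)(6−8)(6−1)(6−5) = 3·(−2)·5·1 = −30 ≡ 3, so v_1 = 3^{−1} = 4 (mod 11).
  i = 2 (α = 3): (3−6)(3−8)(3−1)(3−5) = (−3)·(−5)·2·(−2) = −60 ≡ 6, so v_2 = 6^{−1} = 2 (mod 11).
  i = 3 (α = 8): (8−6)(8−3)(8−1)(8−5) = 2·5·7·3 = 210 ≡ 1, so v_3 = 1^{−1} = 1 (mod 11).
  i = 4 (α = 1): (1−6)(1−3)(1−8)(1−5) = (−5)·(−2)·(−7)·(−4) = 280 ≡ 5, so v_4 = 5^{−1} = 9 (mod 11).
  i = 5 (α = 5): (5−6)(5−3)(5−8)(5−1) = (−1)·2·(−3)·4 = 24 ≡ 2, so v_5 = 2^{−1} = 6 (mod 11).
  v = [4, 2, 1, 9, 6].
Step 2: syndromes of r = [5, 3, 10, 9, 4] (all sums mod 11).
  S_0 = Σ v_i r_i = 4·5 + 2·3 + 1·10 + 9·9 + 6·4 = 141 ≡ 9.
  S_1 = Σ v_i α_i r_i = 4·6·5 + 2·3·3 + 1·8·10 + 9·1·9 + 6·5·4 = 419 ≡ 1.
  α_i^2 mod 11 = [3, 9, 9, 1, 3].
  S_2 = Σ v_i α_i^2 r_i = 4·3·5 + 2·9·3 + 1·9·10 + 9·1·9 + 6·3·4 = 357 ≡ 5.
  S = (9, 1, 5) ≠ 0, so r is not a codeword (an error is present).
Step 3: locate the error. For a single error e at position i, S_ℓ = v_i·e·α_i^ℓ, so α_err = S_1/S_0.
  S_0^{−1} = 9^{−1} = 5 (mod 11), so α_err = 1·5 = 5 ≡ 5 = α_5. Error position i = 5.
  Consistency check: S_2/S_1 = 5·1 = 5 ≡ 5 = α_err ✓ (single-error assumption holds).
Step 4: error magnitude e = S_0/v_5 = S_0·∏_{j≠5}(α_5 − α_j) = 9·2 = 18 ≡ 7 (mod 11).
Step 5: correct position 5: c_5 = r_5 − e = 4 − 7 ≡ 8 (mod 11). Hence c = [5, 3, 10, 9, 8].
  Check: interpolating c through the α_i gives m(x) = 1 + 8·x (degree < 2) with m(α_i) = c_i for every i, so c is indeed a codeword.


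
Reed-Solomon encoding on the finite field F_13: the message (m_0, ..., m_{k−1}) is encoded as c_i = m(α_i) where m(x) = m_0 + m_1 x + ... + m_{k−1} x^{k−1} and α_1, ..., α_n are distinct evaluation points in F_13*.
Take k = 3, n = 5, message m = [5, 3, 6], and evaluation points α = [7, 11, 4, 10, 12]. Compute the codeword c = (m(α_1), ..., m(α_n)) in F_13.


c = [8, 10, 9, 11, 8]

Message polynomial: m(x) = 5 + 3·x + 6·x^2 (mod 13).
For each evaluation point α_i, compute m(α_i) mod 13:
  α_1 = 7: Horner steps 6 → 6 → 8, so m(7) = 8.
  α_2 = 11: Horner steps 6 → 4 → 10, so m(11) = 10.
  α_3 = 4: Horner steps 6 → 1 → 9, so m(4) = 9.
  α_4 = 10: Horner steps 6 → 11 → 11, so m(10) = 11.
  α_5 = 12: Horner steps 6 → 10 → 8, so m(12) = 8.
Codeword c = [8, 10, 9, 11, 8] ∈ F_13^5.


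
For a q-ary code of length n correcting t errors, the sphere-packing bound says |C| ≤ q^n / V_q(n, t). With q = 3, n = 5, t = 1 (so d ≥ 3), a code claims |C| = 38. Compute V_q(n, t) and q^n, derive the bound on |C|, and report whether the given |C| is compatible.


V_q(n, t) = 11, q^n = 243, Hamming bound = 22, |C| = 38 > bound (violated).

Step 1: Compute V_q(n, t) = Σ_{j=0}^1 C(n, j) (q−1)^j.
  j = 0: C(5,0)·(2)^0 = 1·1 = 1.
  j = 1: C(5,1)·(2)^1 = 5·2 = 10.
  V_q(n, t) = 1 + 10 = 11.
Step 2: q^n = 3^5 = 243.
Step 3: Hamming bound ⌊q^n / V_q(n,t)⌋ = ⌊243/11⌋ = 22.
Step 4: Compare |C| = 38 to 22: violated.
The claimed |C| lies above the Hamming bound, so no 3-ary code of length 5 with d ≥ 3 can have 38 codewords.


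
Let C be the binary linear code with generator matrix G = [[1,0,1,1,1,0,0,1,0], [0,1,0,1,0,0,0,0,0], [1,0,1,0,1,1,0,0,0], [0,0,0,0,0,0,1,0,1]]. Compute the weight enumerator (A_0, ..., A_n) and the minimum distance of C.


Weight distribution: A_0 = 1, A_2 = 2, A_3 = 2, A_4 = 2, A_5 = 4, A_6 = 2, A_7 = 2, A_8 = 1. Minimum distance d = 2.

Enumerate all 2^4 = 16 messages m ∈ F_2^4.
For each, compute codeword c = mG in F_2^9, then tally its weight.
  m = 0000 → c = 000000000, weight = 0.
  m = 1000 → c = 101110010, weight = 5.
  m = 0100 → c = 010100000, weight = 2.
  m = 1100 → c = 111010010, weight = 5.
  m = 0010 → c = 101011000, weight = 4.
  m = 1010 → c = 000101010, weight = 3.
  m = 0110 → c = 111111000, weight = 6.
  m = 1110 → c = 010001010, weight = 3.
  m = 0001 → c = 000000101, weight = 2.
  m = 1001 → c = 101110111, weight = 7.
  m = 0101 → c = 010100101, weight = 4.
  m = 1101 → c = 111010111, weight = 7.
  m = 0011 → c = 101011101, weight = 6.
  m = 1011 → c = 000101111, weight = 5.
  m = 0111 → c = 111111101, weight = 8.
  m = 1111 → c = 010001111, weight = 5.
Tally weights:
  weight 0: 1 codewords.
  weight 2: 2 codewords.
  weight 3: 2 codewords.
  weight 4: 2 codewords.
  weight 5: 4 codewords.
  weight 6: 2 codewords.
  weight 7: 2 codewords.
  weight 8: 1 codewords.
Minimum distance d = smallest w > 0 with A_w > 0 = 2.
Sanity: Σ A_w = 16 = 2^4 = 16 ✓.


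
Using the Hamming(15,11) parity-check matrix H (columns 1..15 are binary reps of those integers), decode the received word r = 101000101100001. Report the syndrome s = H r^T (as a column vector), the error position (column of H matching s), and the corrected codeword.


s = (1, 0, 0, 1)^T, error position = 9, corrected codeword c = 101000100100001

Compute s = H r^T mod 2 one row at a time:
  s_1 = 0 + 1 + 1 + 0 + 0 + 0 + 0 + 1 = 3 ≡ 1 (mod 2).
  s_2 = 0 + 0 + 0 + 1 + 0 + 0 + 0 + 1 = 2 ≡ 0 (mod 2).
  s_3 = 0 + 1 + 0 + 1 + 1 + 0 + 0 + 1 = 4 ≡ 0 (mod 2).
  s_4 = 1 + 1 + 0 + 1 + 1 + 0 + 0 + 1 = 5 ≡ 1 (mod 2).
s = (1, 0, 0, 1)^T — this equals column 9 of H (binary 1001), so error is at position 9.
Correct: flip bit 9 of r = 101000101100001 to get c = 101000100100001.


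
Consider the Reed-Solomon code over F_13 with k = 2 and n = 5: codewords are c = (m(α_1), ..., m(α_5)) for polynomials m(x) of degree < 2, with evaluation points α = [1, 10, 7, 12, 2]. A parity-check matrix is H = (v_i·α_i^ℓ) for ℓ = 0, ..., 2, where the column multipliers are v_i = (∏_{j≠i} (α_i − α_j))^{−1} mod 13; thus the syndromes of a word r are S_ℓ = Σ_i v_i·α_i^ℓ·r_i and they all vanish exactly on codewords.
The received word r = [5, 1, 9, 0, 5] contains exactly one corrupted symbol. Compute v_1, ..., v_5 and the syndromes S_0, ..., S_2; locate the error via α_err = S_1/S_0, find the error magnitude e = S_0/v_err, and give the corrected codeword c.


S = (5, 5, 5), error at position 1, error magnitude e = 6, c = [12, 1, 9, 0, 5].

Step 1: column multipliers v_i = (∏_{j≠i}(α_i − α_j))^{−1} mod 13.
  i = 1 (α = 1): (1−10)(1−7)(1−12)(1−2) = (−9)·(−6)·(−11)·(−1) = 594 ≡ 9, so v_1 = 9^{−1} = 3 (mod 13).
  i = 2 (α = 10): (10−1)(10−7)(10−12)(10−2) = 9·3·(−2)·8 = −432 ≡ 10, so v_2 = 10^{−1} = 4 (mod 13).
  i = 3 (α = 7): (7−1)(7−10)(7−12)(7−2) = 6·(−3)·(−5)·5 = 450 ≡ 8, so v_3 = 8^{−1} = 5 (mod 13).
  i = 4 (α = 12): (12−1)(12−10)(12−7)(12−2) = 11·2·5·10 = 1100 ≡ 8, so v_4 = 8^{−1} = 5 (mod 13).
  i = 5 (α = 2): (2−1)(2−10)(2−7)(2−12) = 1·(−8)·(−5)·(−10) = −400 ≡ 3, so v_5 = 3^{−1} = 9 (mod 13).
  v = [3, 4, 5, 5, 9].
Step 2: syndromes of r = [5, 1, 9, 0, 5] (all sums mod 13).
  S_0 = Σ v_i r_i = 3·5 + 4·1 + 5·9 + 5·0 + 9·5 = 109 ≡ 5.
  S_1 = Σ v_i α_i r_i = 3·1·5 + 4·10·1 + 5·7·9 + 5·12·0 + 9·2·5 = 460 ≡ 5.
  α_i^2 mod 13 = [1, 9, 10, 1, 4].
  S_2 = Σ v_i α_i^2 r_i = 3·1·5 + 4·9·1 + 5·10·9 + 5·1·0 + 9·4·5 = 681 ≡ 5.
  S = (5, 5, 5) ≠ 0, so r is not a codeword (an error is present).
Step 3: locate the error. For a single error e at position i, S_ℓ = v_i·e·α_i^ℓ, so α_err = S_1/S_0.
  S_0^{−1} = 5^{−1} = 8 (mod 13), so α_err = 5·8 = 40 ≡ 1 = α_1. Error position i = 1.
  Consistency check: S_2/S_1 = 5·8 = 40 ≡ 1 = α_err ✓ (single-error assumption holds).
Step 4: error magnitude e = S_0/v_1 = S_0·∏_{j≠1}(α_1 − α_j) = 5·9 = 45 ≡ 6 (mod 13).
Step 5: correct position 1: c_1 = r_1 − e = 5 − 6 ≡ 12 (mod 13). Hence c = [12, 1, 9, 0, 5].
  Check: interpolating c through the α_i gives m(x) = 6 + 6·x (degree < 2) with m(α_i) = c_i for every i, so c is indeed a codeword.


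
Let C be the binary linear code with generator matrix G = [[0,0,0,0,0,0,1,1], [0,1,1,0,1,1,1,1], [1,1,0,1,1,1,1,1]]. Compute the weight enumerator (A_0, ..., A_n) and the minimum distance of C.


Weight distribution: A_0 = 1, A_2 = 1, A_3 = 1, A_4 = 1, A_5 = 2, A_6 = 1, A_7 = 1. Minimum distance d = 2.

Enumerate all 2^3 = 8 messages m ∈ F_2^3.
For each, compute codeword c = mG in F_2^8, then tally its weight.
  m = 000 → c = 00000000, weight = 0.
  m = 100 → c = 00000011, weight = 2.
  m = 010 → c = 01101111, weight = 6.
  m = 110 → c = 01101100, weight = 4.
  m = 001 → c = 11011111, weight = 7.
  m = 101 → c = 11011100, weight = 5.
  m = 011 → c = 10110000, weight = 3.
  m = 111 → c = 10110011, weight = 5.
Tally weights:
  weight 0: 1 codewords.
  weight 2: 1 codewords.
  weight 3: 1 codewords.
  weight 4: 1 codewords.
  weight 5: 2 codewords.
  weight 6: 1 codewords.
  weight 7: 1 codewords.
Minimum distance d = smallest w > 0 with A_w > 0 = 2.
Sanity: Σ A_w = 8 = 2^3 = 8 ✓.


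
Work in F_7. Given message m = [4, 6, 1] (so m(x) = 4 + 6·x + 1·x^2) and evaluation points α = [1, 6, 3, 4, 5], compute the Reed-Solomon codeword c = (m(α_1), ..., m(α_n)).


c = [4, 6, 3, 2, 3]

Message polynomial: m(x) = 4 + 6·x + 1·x^2 (mod 7).
For each evaluation point α_i, compute m(α_i) mod 7:
  α_1 = 1: Horner steps 1 → 0 → 4, so m(1) = 4.
  α_2 = 6: Horner steps 1 → 5 → 6, so m(6) = 6.
  α_3 = 3: Horner steps 1 → 2 → 3, so m(3) = 3.
  α_4 = 4: Horner steps 1 → 3 → 2, so m(4) = 2.
  α_5 = 5: Horner steps 1 → 4 → 3, so m(5) = 3.
Codeword c = [4, 6, 3, 2, 3] ∈ F_7^5.


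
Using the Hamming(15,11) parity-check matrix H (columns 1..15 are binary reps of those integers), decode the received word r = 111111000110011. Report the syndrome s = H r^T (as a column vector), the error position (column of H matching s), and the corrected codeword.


s = (0, 1, 1, 1)^T, error position = 7, corrected codeword c = 111111100110011

Compute s = H r^T mod 2 one row at a time:
  s_1 = 0 + 0 + 1 + 1 + 0 + 0 + 1 + 1 = 4 ≡ 0 (mod 2).
  s_2 = 1 + 1 + 1 + 0 + 0 + 0 + 1 + 1 = 5 ≡ 1 (mod 2).
  s_3 = 1 + 1 + 1 + 0 + 1 + 1 + 1 + 1 = 7 ≡ 1 (mod 2).
  s_4 = 1 + 1 + 1 + 0 + 0 + 1 + 0 + 1 = 5 ≡ 1 (mod 2).
s = (0, 1, 1, 1)^T — this equals column 7 of H (binary 0111), so error is at position 7.
Correct: flip bit 7 of r = 111111000110011 to get c = 111111100110011.


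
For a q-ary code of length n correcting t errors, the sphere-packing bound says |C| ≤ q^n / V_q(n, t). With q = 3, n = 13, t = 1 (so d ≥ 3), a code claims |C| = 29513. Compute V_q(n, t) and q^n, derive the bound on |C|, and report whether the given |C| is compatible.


V_q(n, t) = 27, q^n = 1594323, Hamming bound = 59049, |C| = 29513 ≤ bound (satisfied).

Step 1: Compute V_q(n, t) = Σ_{j=0}^1 C(n, j) (q−1)^j.
  j = 0: C(13,0)·(2)^0 = 1·1 = 1.
  j = 1: C(13,1)·(2)^1 = 13·2 = 26.
  V_q(n, t) = 1 + 26 = 27.
Step 2: q^n = 3^13 = 1594323.
Step 3: Hamming bound ⌊q^n / V_q(n,t)⌋ = ⌊1594323/27⌋ = 59049.
Step 4: Compare |C| = 29513 to 59049: satisfied.
The claimed |C| lies below the Hamming bound.


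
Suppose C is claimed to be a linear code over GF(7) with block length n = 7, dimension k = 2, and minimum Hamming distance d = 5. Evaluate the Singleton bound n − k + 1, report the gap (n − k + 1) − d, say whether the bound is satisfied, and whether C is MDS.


Singleton RHS = n − k + 1 = 6, slack = 1, bound satisfied, not MDS.

Singleton bound: d ≤ n − k + 1.
Here n = 7, k = 2, so n − k + 1 = 6.
Given d = 5, check d ≤ 6: YES.
Slack = (n − k + 1) − d = 1.
The code is NOT MDS (slack = 1 > 0).
Description: the claimed parameters are [7, 2, 5]_7; such a code would be non-MDS.


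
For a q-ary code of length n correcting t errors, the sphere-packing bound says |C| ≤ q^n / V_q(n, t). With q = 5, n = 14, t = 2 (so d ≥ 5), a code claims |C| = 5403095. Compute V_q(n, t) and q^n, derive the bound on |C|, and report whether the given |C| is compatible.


V_q(n, t) = 1513, q^n = 6103515625, Hamming bound = 4034048, |C| = 5403095 > bound (violated).

Step 1: Compute V_q(n, t) = Σ_{j=0}^2 C(n, j) (q−1)^j.
  j = 0: C(14,0)·(4)^0 = 1·1 = 1.
  j = 1: C(14,1)·(4)^1 = 14·4 = 56.
  j = 2: C(14,2)·(4)^2 = 91·16 = 1456.
  V_q(n, t) = 1 + 56 + 1456 = 1513.
Step 2: q^n = 5^14 = 6103515625.
Step 3: Hamming bound ⌊q^n / V_q(n,t)⌋ = ⌊6103515625/1513⌋ = 4034048.
Step 4: Compare |C| = 5403095 to 4034048: violated.
The claimed |C| lies above the Hamming bound, so no 5-ary code of length 14 with d ≥ 5 can have 5403095 codewords.


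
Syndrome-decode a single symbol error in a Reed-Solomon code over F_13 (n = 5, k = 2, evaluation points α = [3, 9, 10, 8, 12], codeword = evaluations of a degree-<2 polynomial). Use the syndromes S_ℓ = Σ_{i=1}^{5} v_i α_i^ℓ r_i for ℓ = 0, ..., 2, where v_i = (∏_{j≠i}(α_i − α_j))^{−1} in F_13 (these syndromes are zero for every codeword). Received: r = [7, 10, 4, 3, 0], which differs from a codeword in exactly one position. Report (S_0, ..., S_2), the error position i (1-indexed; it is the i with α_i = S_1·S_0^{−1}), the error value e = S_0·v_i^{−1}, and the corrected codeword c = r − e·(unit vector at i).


S = (1, 12, 1), error at position 5, error magnitude e = 8, c = [7, 10, 4, 3, 5].

Step 1: column multipliers v_i = (∏_{j≠i}(α_i − α_j))^{−1} mod 13.
  i = 1 (α = 3): (3−9)(3−10)(3−8)(3−12) = (−6)·(−7)·(−5)·(−9) = 1890 ≡ 5, so v_1 = 5^{−1} = 8 (mod 13).
  i = 2 (α = 9): (9−3)(9−10)(9−8)(9−12) = 6·(−1)·1·(−3) = 18 ≡ 5, so v_2 = 5^{−1} = 8 (mod 13).
  i = 3 (α = 10): (10−3)(10−9)(10−8)(10−12) = 7·1·2·(−2) = −28 ≡ 11, so v_3 = 11^{−1} = 6 (mod 13).
  i = 4 (α = 8): (8−3)(8−9)(8−10)(8−12) = 5·(−1)·(−2)·(−4) = −40 ≡ 12, so v_4 = 12^{−1} = 12 (mod 13).
  i = 5 (α = 12): (12−3)(12−9)(12−10)(12−8) = 9·3·2·4 = 216 ≡ 8, so v_5 = 8^{−1} = 5 (mod 13).
  v = [8, 8, 6, 12, 5].
Step 2: syndromes of r = [7, 10, 4, 3, 0] (all sums mod 13).
  S_0 = Σ v_i r_i = 8·7 + 8·10 + 6·4 + 12·3 + 5·0 = 196 ≡ 1.
  S_1 = Σ v_i α_i r_i = 8·3·7 + 8·9·10 + 6·10·4 + 12·8·3 + 5·12·0 = 1416 ≡ 12.
  α_i^2 mod 13 = [9, 3, 9, 12, 1].
  S_2 = Σ v_i α_i^2 r_i = 8·9·7 + 8·3·10 + 6·9·4 + 12·12·3 + 5·1·0 = 1392 ≡ 1.
  S = (1, 12, 1) ≠ 0, so r is not a codeword (an error is present).
Step 3: locate the error. For a single error e at position i, S_ℓ = v_i·e·α_i^ℓ, so α_err = S_1/S_0.
  S_0^{−1} = 1^{−1} = 1 (mod 13), so α_err = 12·1 = 12 ≡ 12 = α_5. Error position i = 5.
  Consistency check: S_2/S_1 = 1·12 = 12 ≡ 12 = α_err ✓ (single-error assumption holds).
Step 4: error magnitude e = S_0/v_5 = S_0·∏_{j≠5}(α_5 − α_j) = 1·8 = 8 ≡ 8 (mod 13).
Step 5: correct position 5: c_5 = r_5 − e = 0 − 8 ≡ 5 (mod 13). Hence c = [7, 10, 4, 3, 5].
  Check: interpolating c through the α_i gives m(x) = 12 + 7·x (degree < 2) with m(α_i) = c_i for every i, so c is indeed a codeword.


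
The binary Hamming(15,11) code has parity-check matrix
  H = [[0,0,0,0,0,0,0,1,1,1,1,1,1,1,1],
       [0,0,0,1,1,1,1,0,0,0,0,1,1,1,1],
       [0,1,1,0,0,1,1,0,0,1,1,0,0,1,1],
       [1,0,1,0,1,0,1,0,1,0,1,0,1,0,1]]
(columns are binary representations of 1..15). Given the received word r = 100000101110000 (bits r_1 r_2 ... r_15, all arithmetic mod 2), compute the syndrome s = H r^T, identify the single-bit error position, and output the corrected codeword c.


s = (1, 1, 1, 0)^T, error position = 14, corrected codeword c = 100000101110010

Compute s = H r^T mod 2 one row at a time:
  s_1 = 0 + 1 + 1 + 1 + 0 + 0 + 0 + 0 = 3 ≡ 1 (mod 2).
  s_2 = 0 + 0 + 0 + 1 + 0 + 0 + 0 + 0 = 1 ≡ 1 (mod 2).
  s_3 = 0 + 0 + 0 + 1 + 1 + 1 + 0 + 0 = 3 ≡ 1 (mod 2).
  s_4 = 1 + 0 + 0 + 1 + 1 + 1 + 0 + 0 = 4 ≡ 0 (mod 2).
s = (1, 1, 1, 0)^T — this equals column 14 of H (binary 1110), so error is at position 14.
Correct: flip bit 14 of r = 100000101110000 to get c = 100000101110010.


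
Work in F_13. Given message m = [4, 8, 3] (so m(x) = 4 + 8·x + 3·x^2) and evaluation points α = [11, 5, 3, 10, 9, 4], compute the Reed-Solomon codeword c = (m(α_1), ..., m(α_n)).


c = [0, 2, 3, 7, 7, 6]

Message polynomial: m(x) = 4 + 8·x + 3·x^2 (mod 13).
For each evaluation point α_i, compute m(α_i) mod 13:
  α_1 = 11: Horner steps 3 → 2 → 0, so m(11) = 0.
  α_2 = 5: Horner steps 3 → 10 → 2, so m(5) = 2.
  α_3 = 3: Horner steps 3 → 4 → 3, so m(3) = 3.
  α_4 = 10: Horner steps 3 → 12 → 7, so m(10) = 7.
  α_5 = 9: Horner steps 3 → 9 → 7, so m(9) = 7.
  α_6 = 4: Horner steps 3 → 7 → 6, so m(4) = 6.
Codeword c = [0, 2, 3, 7, 7, 6] ∈ F_13^6.


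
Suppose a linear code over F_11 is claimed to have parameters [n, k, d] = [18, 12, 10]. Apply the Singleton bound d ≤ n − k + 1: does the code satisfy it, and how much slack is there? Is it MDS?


Singleton RHS = n − k + 1 = 7, slack = -3, bound violated (no such code; not MDS).

Singleton bound: d ≤ n − k + 1.
Here n = 18, k = 12, so n − k + 1 = 7.
Given d = 10, check d ≤ 7: NO.
Slack = (n − k + 1) − d = -3.
The slack is negative: d = 10 exceeds n − k + 1 = 7 by 3, so the Singleton bound is violated and no linear [18, 12, 10]_11 code can exist. In particular it is not MDS (MDS requires d = n − k + 1 exactly).
Description: the claimed parameters are [18, 12, 10]_11; such a code would be impossible (violates the Singleton bound).


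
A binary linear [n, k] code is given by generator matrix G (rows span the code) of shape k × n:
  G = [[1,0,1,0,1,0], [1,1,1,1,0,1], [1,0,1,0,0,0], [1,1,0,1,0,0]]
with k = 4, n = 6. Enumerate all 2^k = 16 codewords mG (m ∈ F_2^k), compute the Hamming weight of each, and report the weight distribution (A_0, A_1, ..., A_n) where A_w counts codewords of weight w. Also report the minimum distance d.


Weight distribution: A_0 = 1, A_1 = 1, A_2 = 3, A_3 = 6, A_4 = 3, A_5 = 1, A_6 = 1. Minimum distance d = 1.

Enumerate all 2^4 = 16 messages m ∈ F_2^4.
For each, compute codeword c = mG in F_2^6, then tally its weight.
  m = 0000 → c = 000000, weight = 0.
  m = 1000 → c = 101010, weight = 3.
  m = 0100 → c = 111101, weight = 5.
  m = 1100 → c = 010111, weight = 4.
  m = 0010 → c = 101000, weight = 2.
  m = 1010 → c = 000010, weight = 1.
  m = 0110 → c = 010101, weight = 3.
  m = 1110 → c = 111111, weight = 6.
  m = 0001 → c = 110100, weight = 3.
  m = 1001 → c = 011110, weight = 4.
  m = 0101 → c = 001001, weight = 2.
  m = 1101 → c = 100011, weight = 3.
  m = 0011 → c = 011100, weight = 3.
  m = 1011 → c = 110110, weight = 4.
  m = 0111 → c = 100001, weight = 2.
  m = 1111 → c = 001011, weight = 3.
Tally weights:
  weight 0: 1 codewords.
  weight 1: 1 codewords.
  weight 2: 3 codewords.
  weight 3: 6 codewords.
  weight 4: 3 codewords.
  weight 5: 1 codewords.
  weight 6: 1 codewords.
Minimum distance d = smallest w > 0 with A_w > 0 = 1.
Sanity: Σ A_w = 16 = 2^4 = 16 ✓.


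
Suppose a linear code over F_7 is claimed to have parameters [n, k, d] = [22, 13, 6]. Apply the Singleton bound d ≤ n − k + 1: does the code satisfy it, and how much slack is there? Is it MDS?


Singleton RHS = n − k + 1 = 10, slack = 4, bound satisfied, not MDS.

Singleton bound: d ≤ n − k + 1.
Here n = 22, k = 13, so n − k + 1 = 10.
Given d = 6, check d ≤ 10: YES.
Slack = (n − k + 1) − d = 4.
The code is NOT MDS (slack = 4 > 0).
Description: the claimed parameters are [22, 13, 6]_7; such a code would be non-MDS.


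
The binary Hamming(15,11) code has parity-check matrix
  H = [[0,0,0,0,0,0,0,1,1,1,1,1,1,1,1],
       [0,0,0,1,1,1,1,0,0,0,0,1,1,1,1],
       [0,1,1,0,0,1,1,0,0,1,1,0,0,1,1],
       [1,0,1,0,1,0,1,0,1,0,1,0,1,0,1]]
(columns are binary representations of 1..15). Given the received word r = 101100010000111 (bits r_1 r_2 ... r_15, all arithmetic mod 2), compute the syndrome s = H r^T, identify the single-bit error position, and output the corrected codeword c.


s = (0, 0, 1, 0)^T, error position = 2, corrected codeword c = 111100010000111

Compute s = H r^T mod 2 one row at a time:
  s_1 = 1 + 0 + 0 + 0 + 0 + 1 + 1 + 1 = 4 ≡ 0 (mod 2).
  s_2 = 1 + 0 + 0 + 0 + 0 + 1 + 1 + 1 = 4 ≡ 0 (mod 2).
  s_3 = 0 + 1 + 0 + 0 + 0 + 0 + 1 + 1 = 3 ≡ 1 (mod 2).
  s_4 = 1 + 1 + 0 + 0 + 0 + 0 + 1 + 1 = 4 ≡ 0 (mod 2).
s = (0, 0, 1, 0)^T — this equals column 2 of H (binary 0010), so error is at position 2.
Correct: flip bit 2 of r = 101100010000111 to get c = 111100010000111.


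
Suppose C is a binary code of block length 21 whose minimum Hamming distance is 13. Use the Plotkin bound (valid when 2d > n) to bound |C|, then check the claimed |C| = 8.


Plotkin bound M ≤ 4; given |C| = 8 > bound (violated).

Check applicability: 2d = 26, n = 21.
2d − n = 5 > 0, so Plotkin applies.
Compute d/(2d−n) = 13/5 ≈ 2.6000.
⌊d/(2d−n)⌋ = 2.
Plotkin bound: M ≤ 2·2 = 4.
Given |C| = 8, check: VIOLATED.
This |C| is above the Plotkin bound, so no binary code with n = 21, d = 13 and 8 codewords exists.


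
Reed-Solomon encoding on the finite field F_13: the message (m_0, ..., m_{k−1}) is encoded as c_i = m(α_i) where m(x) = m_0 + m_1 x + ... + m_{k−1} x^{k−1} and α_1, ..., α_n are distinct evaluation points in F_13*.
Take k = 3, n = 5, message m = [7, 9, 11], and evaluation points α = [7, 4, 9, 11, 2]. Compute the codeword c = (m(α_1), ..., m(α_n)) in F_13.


c = [11, 11, 4, 7, 4]

Message polynomial: m(x) = 7 + 9·x + 11·x^2 (mod 13).
For each evaluation point α_i, compute m(α_i) mod 13:
  α_1 = 7: Horner steps 11 → 8 → 11, so m(7) = 11.
  α_2 = 4: Horner steps 11 → 1 → 11, so m(4) = 11.
  α_3 = 9: Horner steps 11 → 4 → 4, so m(9) = 4.
  α_4 = 11: Horner steps 11 → 0 → 7, so m(11) = 7.
  α_5 = 2: Horner steps 11 → 5 → 4, so m(2) = 4.
Codeword c = [11, 11, 4, 7, 4] ∈ F_13^5.


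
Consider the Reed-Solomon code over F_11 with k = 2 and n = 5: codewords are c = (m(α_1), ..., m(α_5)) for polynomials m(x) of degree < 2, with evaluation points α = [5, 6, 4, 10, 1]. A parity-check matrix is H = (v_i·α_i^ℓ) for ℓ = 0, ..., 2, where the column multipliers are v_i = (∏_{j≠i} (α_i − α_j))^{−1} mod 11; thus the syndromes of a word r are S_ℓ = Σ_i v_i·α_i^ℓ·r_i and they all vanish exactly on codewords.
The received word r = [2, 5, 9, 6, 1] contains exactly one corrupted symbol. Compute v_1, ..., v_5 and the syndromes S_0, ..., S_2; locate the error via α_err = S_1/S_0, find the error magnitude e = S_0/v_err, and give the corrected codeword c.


S = (4, 5, 9), error at position 3, error magnitude e = 10, c = [2, 5, 10, 6, 1].

Step 1: column multipliers v_i = (∏_{j≠i}(α_i − α_j))^{−1} mod 11.
  i = 1 (α = 5): (5−6)(5−4)(5−10)(5−1) = (−1)·1·(−5)·4 = 20 ≡ 9, so v_1 = 9^{−1} = 5 (mod 11).
  i = 2 (α = 6): (6−5)(6−4)(6−10)(6−1) = 1·2·(−4)·5 = −40 ≡ 4, so v_2 = 4^{−1} = 3 (mod 11).
  i = 3 (α = 4): (4−5)(4−6)(4−10)(4−1) = (−1)·(−2)·(−6)·3 = −36 ≡ 8, so v_3 = 8^{−1} = 7 (mod 11).
  i = 4 (α = 10): (10−5)(10−6)(10−4)(10−1) = 5·4·6·9 = 1080 ≡ 2, so v_4 = 2^{−1} = 6 (mod 11).
  i = 5 (α = 1): (1−5)(1−6)(1−4)(1−10) = (−4)·(−5)·(−3)·(−9) = 540 ≡ 1, so v_5 = 1^{−1} = 1 (mod 11).
  v = [5, 3, 7, 6, 1].
Step 2: syndromes of r = [2, 5, 9, 6, 1] (all sums mod 11).
  S_0 = Σ v_i r_i = 5·2 + 3·5 + 7·9 + 6·6 + 1·1 = 125 ≡ 4.
  S_1 = Σ v_i α_i r_i = 5·5·2 + 3·6·5 + 7·4·9 + 6·10·6 + 1·1·1 = 753 ≡ 5.
  α_i^2 mod 11 = [3, 3, 5, 1, 1].
  S_2 = Σ v_i α_i^2 r_i = 5·3·2 + 3·3·5 + 7·5·9 + 6·1·6 + 1·1·1 = 427 ≡ 9.
  S = (4, 5, 9) ≠ 0, so r is not a codeword (an error is present).
Step 3: locate the error. For a single error e at position i, S_ℓ = v_i·e·α_i^ℓ, so α_err = S_1/S_0.
  S_0^{−1} = 4^{−1} = 3 (mod 11), so α_err = 5·3 = 15 ≡ 4 = α_3. Error position i = 3.
  Consistency check: S_2/S_1 = 9·9 = 81 ≡ 4 = α_err ✓ (single-error assumption holds).
Step 4: error magnitude e = S_0/v_3 = S_0·∏_{j≠3}(α_3 − α_j) = 4·8 = 32 ≡ 10 (mod 11).
Step 5: correct position 3: c_3 = r_3 − e = 9 − 10 ≡ 10 (mod 11). Hence c = [2, 5, 10, 6, 1].
  Check: interpolating c through the α_i gives m(x) = 9 + 3·x (degree < 2) with m(α_i) = c_i for every i, so c is indeed a codeword.


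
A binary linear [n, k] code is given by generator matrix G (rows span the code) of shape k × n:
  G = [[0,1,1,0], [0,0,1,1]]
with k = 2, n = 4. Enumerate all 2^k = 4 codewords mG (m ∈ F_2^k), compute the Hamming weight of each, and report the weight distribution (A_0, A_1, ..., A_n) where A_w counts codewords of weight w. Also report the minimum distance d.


Weight distribution: A_0 = 1, A_2 = 3. Minimum distance d = 2.

Enumerate all 2^2 = 4 messages m ∈ F_2^2.
For each, compute codeword c = mG in F_2^4, then tally its weight.
  m = 00 → c = 0000, weight = 0.
  m = 10 → c = 0110, weight = 2.
  m = 01 → c = 0011, weight = 2.
  m = 11 → c = 0101, weight = 2.
Tally weights:
  weight 0: 1 codewords.
  weight 2: 3 codewords.
Minimum distance d = smallest w > 0 with A_w > 0 = 2.
Sanity: Σ A_w = 4 = 2^2 = 4 ✓.


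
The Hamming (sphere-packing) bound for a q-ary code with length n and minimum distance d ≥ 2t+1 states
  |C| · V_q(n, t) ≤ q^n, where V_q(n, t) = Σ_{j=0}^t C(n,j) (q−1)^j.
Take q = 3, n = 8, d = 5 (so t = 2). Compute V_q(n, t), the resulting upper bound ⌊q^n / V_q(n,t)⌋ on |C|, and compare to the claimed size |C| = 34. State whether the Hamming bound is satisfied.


V_q(n, t) = 129, q^n = 6561, Hamming bound = 50, |C| = 34 ≤ bound (satisfied).

Step 1: Compute V_q(n, t) = Σ_{j=0}^2 C(n, j) (q−1)^j.
  j = 0: C(8,0)·(2)^0 = 1·1 = 1.
  j = 1: C(8,1)·(2)^1 = 8·2 = 16.
  j = 2: C(8,2)·(2)^2 = 28·4 = 112.
  V_q(n, t) = 1 + 16 + 112 = 129.
Step 2: q^n = 3^8 = 6561.
Step 3: Hamming bound ⌊q^n / V_q(n,t)⌋ = ⌊6561/129⌋ = 50.
Step 4: Compare |C| = 34 to 50: satisfied.
The claimed |C| lies below the Hamming bound.


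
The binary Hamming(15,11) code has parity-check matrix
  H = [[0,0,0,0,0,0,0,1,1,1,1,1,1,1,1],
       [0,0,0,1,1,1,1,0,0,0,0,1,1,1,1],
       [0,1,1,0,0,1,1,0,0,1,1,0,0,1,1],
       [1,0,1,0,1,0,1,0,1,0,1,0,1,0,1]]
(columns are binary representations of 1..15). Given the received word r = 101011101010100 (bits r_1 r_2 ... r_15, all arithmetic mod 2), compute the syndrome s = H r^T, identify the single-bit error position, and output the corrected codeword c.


s = (1, 0, 0, 1)^T, error position = 9, corrected codeword c = 101011100010100

Compute s = H r^T mod 2 one row at a time:
  s_1 = 0 + 1 + 0 + 1 + 0 + 1 + 0 + 0 = 3 ≡ 1 (mod 2).
  s_2 = 0 + 1 + 1 + 1 + 0 + 1 + 0 + 0 = 4 ≡ 0 (mod 2).
  s_3 = 0 + 1 + 1 + 1 + 0 + 1 + 0 + 0 = 4 ≡ 0 (mod 2).
  s_4 = 1 + 1 + 1 + 1 + 1 + 1 + 1 + 0 = 7 ≡ 1 (mod 2).
s = (1, 0, 0, 1)^T — this equals column 9 of H (binary 1001), so error is at position 9.
Correct: flip bit 9 of r = 101011101010100 to get c = 101011100010100.


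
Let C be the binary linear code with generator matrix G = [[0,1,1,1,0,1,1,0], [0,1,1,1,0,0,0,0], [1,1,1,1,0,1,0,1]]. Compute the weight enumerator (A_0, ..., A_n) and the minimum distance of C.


Weight distribution: A_0 = 1, A_2 = 1, A_3 = 3, A_5 = 1, A_6 = 2. Minimum distance d = 2.

Enumerate all 2^3 = 8 messages m ∈ F_2^3.
For each, compute codeword c = mG in F_2^8, then tally its weight.
  m = 000 → c = 00000000, weight = 0.
  m = 100 → c = 01110110, weight = 5.
  m = 010 → c = 01110000, weight = 3.
  m = 110 → c = 00000110, weight = 2.
  m = 001 → c = 11110101, weight = 6.
  m = 101 → c = 10000011, weight = 3.
  m = 011 → c = 10000101, weight = 3.
  m = 111 → c = 11110011, weight = 6.
Tally weights:
  weight 0: 1 codewords.
  weight 2: 1 codewords.
  weight 3: 3 codewords.
  weight 5: 1 codewords.
  weight 6: 2 codewords.
Minimum distance d = smallest w > 0 with A_w > 0 = 2.
Sanity: Σ A_w = 8 = 2^3 = 8 ✓.


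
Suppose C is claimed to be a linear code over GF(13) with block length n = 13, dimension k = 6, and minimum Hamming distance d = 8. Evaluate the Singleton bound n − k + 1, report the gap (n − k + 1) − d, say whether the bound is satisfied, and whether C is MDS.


Singleton RHS = n − k + 1 = 8, slack = 0, bound satisfied, MDS.

Singleton bound: d ≤ n − k + 1.
Here n = 13, k = 6, so n − k + 1 = 8.
Given d = 8, check d ≤ 8: YES.
Slack = (n − k + 1) − d = 0.
The code is MDS (slack = 0).
Description: the claimed parameters are [13, 6, 8]_13; such a code would be MDS (meets Singleton bound).


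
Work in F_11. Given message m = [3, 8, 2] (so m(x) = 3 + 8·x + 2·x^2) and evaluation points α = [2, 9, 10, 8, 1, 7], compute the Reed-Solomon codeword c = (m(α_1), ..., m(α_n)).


c = [5, 6, 8, 8, 2, 3]

Message polynomial: m(x) = 3 + 8·x + 2·x^2 (mod 11).
For each evaluation point α_i, compute m(α_i) mod 11:
  α_1 = 2: Horner steps 2 → 1 → 5, so m(2) = 5.
  α_2 = 9: Horner steps 2 → 4 → 6, so m(9) = 6.
  α_3 = 10: Horner steps 2 → 6 → 8, so m(10) = 8.
  α_4 = 8: Horner steps 2 → 2 → 8, so m(8) = 8.
  α_5 = 1: Horner steps 2 → 10 → 2, so m(1) = 2.
  α_6 = 7: Horner steps 2 → 0 → 3, so m(7) = 3.
Codeword c = [5, 6, 8, 8, 2, 3] ∈ F_11^6.


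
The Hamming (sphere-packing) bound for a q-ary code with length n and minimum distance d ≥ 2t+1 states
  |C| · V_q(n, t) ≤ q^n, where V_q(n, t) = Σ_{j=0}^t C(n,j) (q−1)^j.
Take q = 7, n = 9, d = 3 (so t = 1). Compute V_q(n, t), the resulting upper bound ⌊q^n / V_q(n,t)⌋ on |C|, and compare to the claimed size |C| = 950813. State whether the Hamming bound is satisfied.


V_q(n, t) = 55, q^n = 40353607, Hamming bound = 733701, |C| = 950813 > bound (violated).

Step 1: Compute V_q(n, t) = Σ_{j=0}^1 C(n, j) (q−1)^j.
  j = 0: C(9,0)·(6)^0 = 1·1 = 1.
  j = 1: C(9,1)·(6)^1 = 9·6 = 54.
  V_q(n, t) = 1 + 54 = 55.
Step 2: q^n = 7^9 = 40353607.
Step 3: Hamming bound ⌊q^n / V_q(n,t)⌋ = ⌊40353607/55⌋ = 733701.
Step 4: Compare |C| = 950813 to 733701: violated.
The claimed |C| lies above the Hamming bound, so no 7-ary code of length 9 with d ≥ 3 can have 950813 codewords.


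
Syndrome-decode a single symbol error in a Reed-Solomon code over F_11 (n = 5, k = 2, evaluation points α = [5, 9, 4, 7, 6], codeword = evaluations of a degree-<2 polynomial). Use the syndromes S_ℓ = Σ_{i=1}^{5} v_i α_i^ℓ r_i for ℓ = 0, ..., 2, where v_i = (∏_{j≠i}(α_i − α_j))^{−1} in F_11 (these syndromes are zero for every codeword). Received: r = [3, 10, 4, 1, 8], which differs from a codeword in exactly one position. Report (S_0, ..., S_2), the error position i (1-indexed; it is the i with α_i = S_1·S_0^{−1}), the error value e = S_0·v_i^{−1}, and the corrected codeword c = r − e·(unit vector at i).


S = (1, 6, 3), error at position 5, error magnitude e = 6, c = [3, 10, 4, 1, 2].

Step 1: column multipliers v_i = (∏_{j≠i}(α_i − α_j))^{−1} mod 11.
  i = 1 (α = 5): (5−9)(5−4)(5−7)(5−6) = (−4)·1·(−2)·(−1) = −8 ≡ 3, so v_1 = 3^{−1} = 4 (mod 11).
  i = 2 (α = 9): (9−5)(9−4)(9−7)(9−6) = 4·5·2·3 = 120 ≡ 10, so v_2 = 10^{−1} = 10 (mod 11).
  i = 3 (α = 4): (4−5)(4−9)(4−7)(4−6) = (−1)·(−5)·(−3)·(−2) = 30 ≡ 8, so v_3 = 8^{−1} = 7 (mod 11).
  i = 4 (α = 7): (7−5)(7−9)(7−4)(7−6) = 2·(−2)·3·1 = −12 ≡ 10, so v_4 = 10^{−1} = 10 (mod 11).
  i = 5 (α = 6): (6−5)(6−9)(6−4)(6−7) = 1·(−3)·2·(−1) = 6 ≡ 6, so v_5 = 6^{−1} = 2 (mod 11).
  v = [4, 10, 7, 10, 2].
Step 2: syndromes of r = [3, 10, 4, 1, 8] (all sums mod 11).
  S_0 = Σ v_i r_i = 4·3 + 10·10 + 7·4 + 10·1 + 2·8 = 166 ≡ 1.
  S_1 = Σ v_i α_i r_i = 4·5·3 + 10·9·10 + 7·4·4 + 10·7·1 + 2·6·8 = 1238 ≡ 6.
  α_i^2 mod 11 = [3, 4, 5, 5, 3].
  S_2 = Σ v_i α_i^2 r_i = 4·3·3 + 10·4·10 + 7·5·4 + 10·5·1 + 2·3·8 = 674 ≡ 3.
  S = (1, 6, 3) ≠ 0, so r is not a codeword (an error is present).
Step 3: locate the error. For a single error e at position i, S_ℓ = v_i·e·α_i^ℓ, so α_err = S_1/S_0.
  S_0^{−1} = 1^{−1} = 1 (mod 11), so α_err = 6·1 = 6 ≡ 6 = α_5. Error position i = 5.
  Consistency check: S_2/S_1 = 3·2 = 6 ≡ 6 = α_err ✓ (single-error assumption holds).
Step 4: error magnitude e = S_0/v_5 = S_0·∏_{j≠5}(α_5 − α_j) = 1·6 = 6 ≡ 6 (mod 11).
Step 5: correct position 5: c_5 = r_5 − e = 8 − 6 ≡ 2 (mod 11). Hence c = [3, 10, 4, 1, 2].
  Check: interpolating c through the α_i gives m(x) = 8 + 10·x (degree < 2) with m(α_i) = c_i for every i, so c is indeed a codeword.


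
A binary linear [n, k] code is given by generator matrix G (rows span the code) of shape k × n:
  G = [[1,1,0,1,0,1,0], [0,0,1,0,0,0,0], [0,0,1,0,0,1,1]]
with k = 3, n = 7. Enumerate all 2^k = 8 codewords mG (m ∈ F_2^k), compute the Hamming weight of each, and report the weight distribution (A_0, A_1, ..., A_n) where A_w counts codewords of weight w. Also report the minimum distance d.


Weight distribution: A_0 = 1, A_1 = 1, A_2 = 1, A_3 = 1, A_4 = 2, A_5 = 2. Minimum distance d = 1.

Enumerate all 2^3 = 8 messages m ∈ F_2^3.
For each, compute codeword c = mG in F_2^7, then tally its weight.
  m = 000 → c = 0000000, weight = 0.
  m = 100 → c = 1101010, weight = 4.
  m = 010 → c = 0010000, weight = 1.
  m = 110 → c = 1111010, weight = 5.
  m = 001 → c = 0010011, weight = 3.
  m = 101 → c = 1111001, weight = 5.
  m = 011 → c = 0000011, weight = 2.
  m = 111 → c = 1101001, weight = 4.
Tally weights:
  weight 0: 1 codewords.
  weight 1: 1 codewords.
  weight 2: 1 codewords.
  weight 3: 1 codewords.
  weight 4: 2 codewords.
  weight 5: 2 codewords.
Minimum distance d = smallest w > 0 with A_w > 0 = 1.
Sanity: Σ A_w = 8 = 2^3 = 8 ✓.


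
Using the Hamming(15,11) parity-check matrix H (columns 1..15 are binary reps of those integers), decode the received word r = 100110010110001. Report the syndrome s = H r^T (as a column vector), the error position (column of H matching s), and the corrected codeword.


s = (0, 1, 1, 0)^T, error position = 6, corrected codeword c = 100111010110001

Compute s = H r^T mod 2 one row at a time:
  s_1 = 1 + 0 + 1 + 1 + 0 + 0 + 0 + 1 = 4 ≡ 0 (mod 2).
  s_2 = 1 + 1 + 0 + 0 + 0 + 0 + 0 + 1 = 3 ≡ 1 (mod 2).
  s_3 = 0 + 0 + 0 + 0 + 1 + 1 + 0 + 1 = 3 ≡ 1 (mod 2).
  s_4 = 1 + 0 + 1 + 0 + 0 + 1 + 0 + 1 = 4 ≡ 0 (mod 2).
s = (0, 1, 1, 0)^T — this equals column 6 of H (binary 0110), so error is at position 6.
Correct: flip bit 6 of r = 100110010110001 to get c = 100111010110001.


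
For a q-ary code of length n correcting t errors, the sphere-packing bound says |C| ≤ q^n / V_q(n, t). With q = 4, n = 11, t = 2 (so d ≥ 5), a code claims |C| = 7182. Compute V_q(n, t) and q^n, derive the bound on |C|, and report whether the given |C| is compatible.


V_q(n, t) = 529, q^n = 4194304, Hamming bound = 7928, |C| = 7182 ≤ bound (satisfied).

Step 1: Compute V_q(n, t) = Σ_{j=0}^2 C(n, j) (q−1)^j.
  j = 0: C(11,0)·(3)^0 = 1·1 = 1.
  j = 1: C(11,1)·(3)^1 = 11·3 = 33.
  j = 2: C(11,2)·(3)^2 = 55·9 = 495.
  V_q(n, t) = 1 + 33 + 495 = 529.
Step 2: q^n = 4^11 = 4194304.
Step 3: Hamming bound ⌊q^n / V_q(n,t)⌋ = ⌊4194304/529⌋ = 7928.
Step 4: Compare |C| = 7182 to 7928: satisfied.
The claimed |C| lies below the Hamming bound.


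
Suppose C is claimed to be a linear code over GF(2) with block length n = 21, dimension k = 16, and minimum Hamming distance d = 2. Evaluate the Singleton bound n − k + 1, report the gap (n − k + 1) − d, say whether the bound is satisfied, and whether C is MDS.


Singleton RHS = n − k + 1 = 6, slack = 4, bound satisfied, not MDS.

Singleton bound: d ≤ n − k + 1.
Here n = 21, k = 16, so n − k + 1 = 6.
Given d = 2, check d ≤ 6: YES.
Slack = (n − k + 1) − d = 4.
The code is NOT MDS (slack = 4 > 0).
Description: the claimed parameters are [21, 16, 2]_2; such a code would be non-MDS.


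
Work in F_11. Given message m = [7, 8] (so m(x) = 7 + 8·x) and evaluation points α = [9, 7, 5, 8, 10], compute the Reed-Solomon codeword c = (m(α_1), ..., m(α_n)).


c = [2, 8, 3, 5, 10]

Message polynomial: m(x) = 7 + 8·x (mod 11).
For each evaluation point α_i, compute m(α_i) mod 11:
  α_1 = 9: Horner steps 8 → 2, so m(9) = 2.
  α_2 = 7: Horner steps 8 → 8, so m(7) = 8.
  α_3 = 5: Horner steps 8 → 3, so m(5) = 3.
  α_4 = 8: Horner steps 8 → 5, so m(8) = 5.
  α_5 = 10: Horner steps 8 → 10, so m(10) = 10.
Codeword c = [2, 8, 3, 5, 10] ∈ F_11^5.


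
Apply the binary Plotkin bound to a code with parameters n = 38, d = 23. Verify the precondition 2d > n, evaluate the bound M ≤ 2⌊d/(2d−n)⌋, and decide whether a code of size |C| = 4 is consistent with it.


Plotkin bound M ≤ 4; given |C| = 4 ≤ bound (satisfied).

Check applicability: 2d = 46, n = 38.
2d − n = 8 > 0, so Plotkin applies.
Compute d/(2d−n) = 23/8 ≈ 2.8750.
⌊d/(2d−n)⌋ = 2.
Plotkin bound: M ≤ 2·2 = 4.
Given |C| = 4, check: satisfied.
This |C| is at the Plotkin bound.


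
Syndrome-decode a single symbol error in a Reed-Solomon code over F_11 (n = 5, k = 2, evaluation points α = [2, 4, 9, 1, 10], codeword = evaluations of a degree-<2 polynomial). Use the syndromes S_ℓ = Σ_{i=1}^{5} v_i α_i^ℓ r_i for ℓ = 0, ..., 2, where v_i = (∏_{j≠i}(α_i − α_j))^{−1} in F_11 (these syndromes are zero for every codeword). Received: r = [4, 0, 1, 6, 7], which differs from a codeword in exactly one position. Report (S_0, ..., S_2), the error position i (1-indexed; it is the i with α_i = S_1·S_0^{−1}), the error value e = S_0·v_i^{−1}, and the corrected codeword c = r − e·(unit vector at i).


S = (10, 1, 10), error at position 5, error magnitude e = 8, c = [4, 0, 1, 6, 10].

Step 1: column multipliers v_i = (∏_{j≠i}(α_i − α_j))^{−1} mod 11.
  i = 1 (α = 2): (2−4)(2−9)(2−1)(2−10) = (−2)·(−7)·1·(−8) = −112 ≡ 9, so v_1 = 9^{−1} = 5 (mod 11).
  i = 2 (α = 4): (4−2)(4−9)(4−1)(4−10) = 2·(−5)·3·(−6) = 180 ≡ 4, so v_2 = 4^{−1} = 3 (mod 11).
  i = 3 (α = 9): (9−2)(9−4)(9−1)(9−10) = 7·5·8·(−1) = −280 ≡ 6, so v_3 = 6^{−1} = 2 (mod 11).
  i = 4 (α = 1): (1−2)(1−4)(1−9)(1−10) = (−1)·(−3)·(−8)·(−9) = 216 ≡ 7, so v_4 = 7^{−1} = 8 (mod 11).
  i = 5 (α = 10): (10−2)(10−4)(10−9)(10−1) = 8·6·1·9 = 432 ≡ 3, so v_5 = 3^{−1} = 4 (mod 11).
  v = [5, 3, 2, 8, 4].
Step 2: syndromes of r = [4, 0, 1, 6, 7] (all sums mod 11).
  S_0 = Σ v_i r_i = 5·4 + 3·0 + 2·1 + 8·6 + 4·7 = 98 ≡ 10.
  S_1 = Σ v_i α_i r_i = 5·2·4 + 3·4·0 + 2·9·1 + 8·1·6 + 4·10·7 = 386 ≡ 1.
  α_i^2 mod 11 = [4, 5, 4, 1, 1].
  S_2 = Σ v_i α_i^2 r_i = 5·4·4 + 3·5·0 + 2·4·1 + 8·1·6 + 4·1·7 = 164 ≡ 10.
  S = (10, 1, 10) ≠ 0, so r is not a codeword (an error is present).
Step 3: locate the error. For a single error e at position i, S_ℓ = v_i·e·α_i^ℓ, so α_err = S_1/S_0.
  S_0^{−1} = 10^{−1} = 10 (mod 11), so α_err = 1·10 = 10 ≡ 10 = α_5. Error position i = 5.
  Consistency check: S_2/S_1 = 10·1 = 10 ≡ 10 = α_err ✓ (single-error assumption holds).
Step 4: error magnitude e = S_0/v_5 = S_0·∏_{j≠5}(α_5 − α_j) = 10·3 = 30 ≡ 8 (mod 11).
Step 5: correct position 5: c_5 = r_5 − e = 7 − 8 ≡ 10 (mod 11). Hence c = [4, 0, 1, 6, 10].
  Check: interpolating c through the α_i gives m(x) = 8 + 9·x (degree < 2) with m(α_i) = c_i for every i, so c is indeed a codeword.


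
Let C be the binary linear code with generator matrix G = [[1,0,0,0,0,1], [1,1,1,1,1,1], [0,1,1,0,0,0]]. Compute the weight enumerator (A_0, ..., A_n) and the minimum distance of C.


Weight distribution: A_0 = 1, A_2 = 3, A_4 = 3, A_6 = 1. Minimum distance d = 2.

Enumerate all 2^3 = 8 messages m ∈ F_2^3.
For each, compute codeword c = mG in F_2^6, then tally its weight.
  m = 000 → c = 000000, weight = 0.
  m = 100 → c = 100001, weight = 2.
  m = 010 → c = 111111, weight = 6.
  m = 110 → c = 011110, weight = 4.
  m = 001 → c = 011000, weight = 2.
  m = 101 → c = 111001, weight = 4.
  m = 011 → c = 100111, weight = 4.
  m = 111 → c = 000110, weight = 2.
Tally weights:
  weight 0: 1 codewords.
  weight 2: 3 codewords.
  weight 4: 3 codewords.
  weight 6: 1 codewords.
Minimum distance d = smallest w > 0 with A_w > 0 = 2.
Sanity: Σ A_w = 8 = 2^3 = 8 ✓.
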